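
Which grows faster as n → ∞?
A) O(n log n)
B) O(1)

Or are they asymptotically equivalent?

O(n log n) vs O(1): Higher order terms dominate.

Answer: A) O(n log n) grows faster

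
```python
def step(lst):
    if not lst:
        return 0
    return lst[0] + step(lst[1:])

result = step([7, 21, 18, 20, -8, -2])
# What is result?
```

7 + 21 + 18 + 20 + (-8) + (-2) + 0 = 56

Answer: 56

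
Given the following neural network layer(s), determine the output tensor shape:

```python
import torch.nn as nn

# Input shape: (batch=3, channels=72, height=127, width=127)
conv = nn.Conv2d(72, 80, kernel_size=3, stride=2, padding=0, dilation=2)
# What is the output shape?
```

Input: (3, 72, 127, 127) -> Output: (3, 80, 62, 62)

Answer: (3, 80, 62, 62)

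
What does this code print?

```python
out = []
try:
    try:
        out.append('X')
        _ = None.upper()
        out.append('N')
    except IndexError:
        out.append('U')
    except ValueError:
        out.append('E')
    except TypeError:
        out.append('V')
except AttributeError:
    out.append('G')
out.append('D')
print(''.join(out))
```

Execution trace: 'X' (try body) → 'G' (outer except AttributeError) → 'D' (after the try/except). Output: XGD

Answer: XGD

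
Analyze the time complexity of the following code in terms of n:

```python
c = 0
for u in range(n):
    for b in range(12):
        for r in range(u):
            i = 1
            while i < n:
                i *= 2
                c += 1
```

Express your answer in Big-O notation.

Each loop level contributes: n × 1 × n × log n. Multiplying the contributions gives O(n^2 log n).

Answer: O(n^2 log n)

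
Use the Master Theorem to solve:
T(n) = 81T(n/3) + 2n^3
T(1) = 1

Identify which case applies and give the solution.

a=81, b=3, f(n)=2n^3. log_3(81) = 4. Since c=3 < 4, Case 1 applies: T(n) = Θ(n^log_b(a)) = O(n^4).

Answer: O(n^4) - Case 1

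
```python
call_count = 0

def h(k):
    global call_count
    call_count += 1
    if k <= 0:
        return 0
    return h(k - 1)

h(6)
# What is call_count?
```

Linear recursion stepping by 1: 7 calls from k=6 down to ≤0.

Answer: 7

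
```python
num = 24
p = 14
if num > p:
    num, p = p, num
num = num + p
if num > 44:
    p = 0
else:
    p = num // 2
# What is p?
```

Trace:
`num = 24` → num = 24
`p = 14` → p = 14
`if num > p: ...` → num > p is True → num = 14; p = 24
`num = num + p` → num = 38
`if num > 44: ...` → num > 44 is False, take else branch → p = 19
So p = 19

Answer: 19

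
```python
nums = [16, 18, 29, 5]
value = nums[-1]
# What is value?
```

Trace:
`nums = [16, 18, 29, 5]` → nums = [16, 18, 29, 5]
`value = nums[-1]` → value = 5
So value = 5

Answer: 5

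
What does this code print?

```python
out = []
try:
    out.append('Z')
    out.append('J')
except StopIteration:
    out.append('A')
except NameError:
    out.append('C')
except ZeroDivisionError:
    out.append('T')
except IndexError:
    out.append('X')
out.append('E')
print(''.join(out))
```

Execution trace: 'Z' (try body) → 'J' (try body, no exception) → 'E' (after the try/except). Output: ZJE

Answer: ZJE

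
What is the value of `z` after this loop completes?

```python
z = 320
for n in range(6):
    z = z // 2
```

Halve 6 times: 320 // 2^6 = 5
`z` takes the values: 320 → 160 → 80 → 40 → 20 → 10 → 5

Answer: 5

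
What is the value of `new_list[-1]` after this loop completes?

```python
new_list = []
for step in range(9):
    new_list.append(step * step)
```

Last element of squares 0 to 8
`new_list` takes the values: [] → [0] → [0, 1] → [0, 1, 4] → [0, 1, 4, 9] → [0, 1, 4, 9, 16] → [0, 1, 4, 9, 16, 25] → [0, 1, 4, 9, 16, 25, 36] → [0, 1, 4, 9, 16, 25, 36, 49] → [0, 1, 4, 9, 16, 25, 36, 49, 64]
So `new_list[-1]` = 64

Answer: 64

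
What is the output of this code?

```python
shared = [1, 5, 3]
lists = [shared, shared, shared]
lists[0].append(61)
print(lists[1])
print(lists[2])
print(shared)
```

Key concept: list of same reference.
Step by step:
`shared = [1, 5, 3]` → shared = [1, 5, 3]
`lists = [shared, shared, shared]` → lists = [[1, 5, 3], [1, 5, 3], [1, 5, 3]]
`lists[0].append(61)` → shared = [1, 5, 3, 61]; lists = [[1, 5, 3, 61], [1, 5, 3, 61], [1, 5, 3, 61]]
`print(lists[1])` → prints [1, 5, 3, 61]
`print(lists[2])` → prints [1, 5, 3, 61]
`print(shared)` → prints [1, 5, 3, 61]

Answer:
[1, 5, 3, 61]
[1, 5, 3, 61]
[1, 5, 3, 61]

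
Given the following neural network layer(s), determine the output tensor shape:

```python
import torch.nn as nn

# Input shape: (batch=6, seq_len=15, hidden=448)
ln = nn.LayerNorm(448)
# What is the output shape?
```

Input: (6, 15, 448) -> Output: (6, 15, 448)

Answer: (6, 15, 448)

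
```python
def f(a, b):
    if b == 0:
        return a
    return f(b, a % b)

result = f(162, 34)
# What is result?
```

f(162, 34) -> f(34, 26) -> f(26, 8) -> f(8, 2) -> f(2, 0) -> 2

Answer: 2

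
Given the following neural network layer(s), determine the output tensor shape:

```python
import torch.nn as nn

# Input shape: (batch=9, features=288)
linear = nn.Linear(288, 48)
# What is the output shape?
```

Input: (9, 288) -> Output: (9, 48)

Answer: (9, 48)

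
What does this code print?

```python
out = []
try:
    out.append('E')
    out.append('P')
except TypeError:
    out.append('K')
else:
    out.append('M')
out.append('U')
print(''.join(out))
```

Execution trace: 'E' (try body) → 'P' (try body, no exception) → 'M' (else) → 'U' (after the try/except). Output: EPMU

Answer: EPMU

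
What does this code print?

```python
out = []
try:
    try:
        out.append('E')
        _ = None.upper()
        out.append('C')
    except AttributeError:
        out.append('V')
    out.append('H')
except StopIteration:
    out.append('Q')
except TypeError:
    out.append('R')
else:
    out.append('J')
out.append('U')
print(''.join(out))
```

Execution trace: 'E' (inner try body) → 'V' (inner except AttributeError) → 'H' (try body, no exception) → 'J' (else) → 'U' (after the try/except). Output: EVHJU

Answer: EVHJU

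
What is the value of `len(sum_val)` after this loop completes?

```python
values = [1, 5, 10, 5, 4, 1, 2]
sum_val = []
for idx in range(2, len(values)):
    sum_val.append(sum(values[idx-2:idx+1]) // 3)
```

Number of 3-element averages
`sum_val` takes the values: [] → [5] → [5, 6] → [5, 6, 6] → [5, 6, 6, 3] → [5, 6, 6, 3, 2]
So `len(sum_val)` = 5

Answer: 5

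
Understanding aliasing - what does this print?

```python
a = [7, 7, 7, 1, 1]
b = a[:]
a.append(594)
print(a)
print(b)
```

Key concept: slice [:] creates copy.
Step by step:
`a = [7, 7, 7, 1, 1]` → a = [7, 7, 7, 1, 1]
`b = a[:]` → b = [7, 7, 7, 1, 1]
`a.append(594)` → a = [7, 7, 7, 1, 1, 594]
`print(a)` → prints [7, 7, 7, 1, 1, 594]
`print(b)` → prints [7, 7, 7, 1, 1]

Answer:
[7, 7, 7, 1, 1, 594]
[7, 7, 7, 1, 1]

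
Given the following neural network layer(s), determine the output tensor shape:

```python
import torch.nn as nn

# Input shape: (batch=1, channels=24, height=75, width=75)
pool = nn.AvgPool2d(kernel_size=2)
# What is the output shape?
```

Input: (1, 24, 75, 75) -> Output: (1, 24, 37, 37)

Answer: (1, 24, 37, 37)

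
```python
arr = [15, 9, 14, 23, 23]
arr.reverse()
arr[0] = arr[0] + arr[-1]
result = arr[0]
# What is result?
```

Trace:
`arr = [15, 9, 14, 23, 23]` → arr = [15, 9, 14, 23, 23]
`arr.reverse()` → arr = [23, 23, 14, 9, 15]
`arr[0] = arr[0] + arr[-1]` → arr = [38, 23, 14, 9, 15]
`result = arr[0]` → result = 38
So result = 38

Answer: 38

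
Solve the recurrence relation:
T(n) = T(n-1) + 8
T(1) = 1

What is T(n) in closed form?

Unrolling: T(n) = T(1) + 8·(n-1) = 1 + 8(n-1) = 8n - 7.

Answer: T(n) = 8n - 7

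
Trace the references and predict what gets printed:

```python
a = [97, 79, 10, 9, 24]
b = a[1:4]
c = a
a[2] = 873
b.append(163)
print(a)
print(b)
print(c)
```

Key concept: slice vs alias.
Step by step:
`a = [97, 79, 10, 9, 24]` → a = [97, 79, 10, 9, 24]
`b = a[1:4]` → b = [79, 10, 9]
`c = a` → c = [97, 79, 10, 9, 24] (same object as a)
`a[2] = 873` → a = [97, 79, 873, 9, 24] (same object as c); c = [97, 79, 873, 9, 24] (same object as a)
`b.append(163)` → b = [79, 10, 9, 163]
`print(a)` → prints [97, 79, 873, 9, 24]
`print(b)` → prints [79, 10, 9, 163]
`print(c)` → prints [97, 79, 873, 9, 24]

Answer:
[97, 79, 873, 9, 24]
[79, 10, 9, 163]
[97, 79, 873, 9, 24]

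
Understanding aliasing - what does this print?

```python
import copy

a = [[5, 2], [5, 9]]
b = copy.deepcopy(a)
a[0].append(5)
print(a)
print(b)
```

Key concept: deep copy is fully independent.
Step by step:
`a = [[5, 2], [5, 9]]` → a = [[5, 2], [5, 9]]
`b = copy.deepcopy(a)` → b = [[5, 2], [5, 9]]
`a[0].append(5)` → a = [[5, 2, 5], [5, 9]]
`print(a)` → prints [[5, 2, 5], [5, 9]]
`print(b)` → prints [[5, 2], [5, 9]]

Answer:
[[5, 2, 5], [5, 9]]
[[5, 2], [5, 9]]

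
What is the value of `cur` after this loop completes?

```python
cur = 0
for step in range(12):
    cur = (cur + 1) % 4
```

Increment mod 4, 12 times = 0
`cur` takes the values: 0 → 1 → 2 → 3 → 0 → 1 → 2 → 3 → 0 → 1 → 2 → 3 → 0

Answer: 0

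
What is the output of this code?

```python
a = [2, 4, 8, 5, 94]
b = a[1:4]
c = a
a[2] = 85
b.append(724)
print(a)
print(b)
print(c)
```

Key concept: slice vs alias.
Step by step:
`a = [2, 4, 8, 5, 94]` → a = [2, 4, 8, 5, 94]
`b = a[1:4]` → b = [4, 8, 5]
`c = a` → c = [2, 4, 8, 5, 94] (same object as a)
`a[2] = 85` → a = [2, 4, 85, 5, 94] (same object as c); c = [2, 4, 85, 5, 94] (same object as a)
`b.append(724)` → b = [4, 8, 5, 724]
`print(a)` → prints [2, 4, 85, 5, 94]
`print(b)` → prints [4, 8, 5, 724]
`print(c)` → prints [2, 4, 85, 5, 94]

Answer:
[2, 4, 85, 5, 94]
[4, 8, 5, 724]
[2, 4, 85, 5, 94]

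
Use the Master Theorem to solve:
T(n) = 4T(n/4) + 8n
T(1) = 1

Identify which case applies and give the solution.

a=4, b=4, f(n)=8n. log_4(4) = 1. Since c=1 = 1, Case 2 applies: T(n) = Θ(n^log_b(a) · log n) = O(n log n).

Answer: O(n log n) - Case 2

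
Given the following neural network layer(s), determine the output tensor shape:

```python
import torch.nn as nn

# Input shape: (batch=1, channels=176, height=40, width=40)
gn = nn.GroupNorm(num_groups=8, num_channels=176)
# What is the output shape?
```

Input: (1, 176, 40, 40) -> Output: (1, 176, 40, 40)

Answer: (1, 176, 40, 40)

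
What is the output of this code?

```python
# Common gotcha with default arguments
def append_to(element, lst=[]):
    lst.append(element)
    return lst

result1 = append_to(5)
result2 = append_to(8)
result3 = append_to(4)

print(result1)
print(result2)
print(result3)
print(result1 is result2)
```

Key concept: mutable default argument gotcha.
Step by step:
`result1 = append_to(5)` → result1 = [5]
`result2 = append_to(8)` → result1 = [5, 8] (same object as result2); result2 = [5, 8] (same object as result1)
`result3 = append_to(4)` → result1 = [5, 8, 4] (same object as result2, result3); result2 = [5, 8, 4] (same object as result1, result3); result3 = [5, 8, 4] (same object as result1, result2)
`print(result1)` → prints [5, 8, 4]
`print(result2)` → prints [5, 8, 4]
`print(result3)` → prints [5, 8, 4]
`print(result1 is result2)` → prints True

Answer:
[5, 8, 4]
[5, 8, 4]
[5, 8, 4]
True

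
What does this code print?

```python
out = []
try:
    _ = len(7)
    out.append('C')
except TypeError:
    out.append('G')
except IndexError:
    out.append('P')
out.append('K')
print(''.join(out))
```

Execution trace: 'G' (except TypeError) → 'K' (after the try/except). Output: GK

Answer: GK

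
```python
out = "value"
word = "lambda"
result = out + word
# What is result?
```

Trace:
`out = "value"` → out = 'value'
`word = "lambda"` → word = 'lambda'
`result = out + word` → result = 'valuelambda'
So result = 'valuelambda'

Answer: 'valuelambda'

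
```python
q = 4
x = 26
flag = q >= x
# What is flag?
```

Trace:
`q = 4` → q = 4
`x = 26` → x = 26
`flag = q >= x` → flag = False
So flag = False

Answer: False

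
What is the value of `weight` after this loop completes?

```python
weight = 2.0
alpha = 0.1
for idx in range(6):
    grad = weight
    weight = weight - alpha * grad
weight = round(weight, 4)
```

Gradient descent: w = 2.0 * (1 - 0.1)^6
`weight` takes the values: 2.0 → 1.8 → 1.62 → 1.458 → 1.3122 → 1.18098 → 1.062882 → 1.0629

Answer: 1.0629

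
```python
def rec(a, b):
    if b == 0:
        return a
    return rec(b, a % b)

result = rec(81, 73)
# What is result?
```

rec(81, 73) -> rec(73, 8) -> rec(8, 1) -> rec(1, 0) -> 1

Answer: 1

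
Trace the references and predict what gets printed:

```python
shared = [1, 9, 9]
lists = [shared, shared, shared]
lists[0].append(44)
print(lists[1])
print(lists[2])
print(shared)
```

Key concept: list of same reference.
Step by step:
`shared = [1, 9, 9]` → shared = [1, 9, 9]
`lists = [shared, shared, shared]` → lists = [[1, 9, 9], [1, 9, 9], [1, 9, 9]]
`lists[0].append(44)` → shared = [1, 9, 9, 44]; lists = [[1, 9, 9, 44], [1, 9, 9, 44], [1, 9, 9, 44]]
`print(lists[1])` → prints [1, 9, 9, 44]
`print(lists[2])` → prints [1, 9, 9, 44]
`print(shared)` → prints [1, 9, 9, 44]

Answer:
[1, 9, 9, 44]
[1, 9, 9, 44]
[1, 9, 9, 44]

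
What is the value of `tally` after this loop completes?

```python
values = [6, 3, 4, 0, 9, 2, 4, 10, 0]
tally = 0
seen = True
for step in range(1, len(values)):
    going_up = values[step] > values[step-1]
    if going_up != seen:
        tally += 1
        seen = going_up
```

Count direction changes in [6, 3, 4, 0, 9, 2, 4, 10, 0]
`tally` takes the values: 0 → 1 → 2 → 3 → 4 → 5 → 6 → 7

Answer: 7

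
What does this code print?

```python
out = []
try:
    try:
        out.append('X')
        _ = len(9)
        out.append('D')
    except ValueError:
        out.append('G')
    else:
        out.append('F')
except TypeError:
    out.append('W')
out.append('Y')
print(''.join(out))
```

Execution trace: 'X' (inner try body) → 'W' (outer except TypeError) → 'Y' (after the try/except). Output: XWY

Answer: XWY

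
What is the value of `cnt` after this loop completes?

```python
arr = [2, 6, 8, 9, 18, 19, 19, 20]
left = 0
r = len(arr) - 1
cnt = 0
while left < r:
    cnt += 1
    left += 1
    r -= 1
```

Iterations until pointers meet (list length 8)
`cnt` takes the values: 0 → 1 → 2 → 3 → 4

Answer: 4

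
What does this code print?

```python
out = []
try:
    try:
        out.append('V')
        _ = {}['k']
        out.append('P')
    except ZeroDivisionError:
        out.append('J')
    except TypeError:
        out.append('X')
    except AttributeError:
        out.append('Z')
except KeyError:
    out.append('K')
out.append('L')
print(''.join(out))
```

Execution trace: 'V' (try body) → 'K' (outer except KeyError) → 'L' (after the try/except). Output: VKL

Answer: VKL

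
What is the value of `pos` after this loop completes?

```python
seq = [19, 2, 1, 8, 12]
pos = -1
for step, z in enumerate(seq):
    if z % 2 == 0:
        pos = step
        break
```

First even number index in [19, 2, 1, 8, 12]
`pos` takes the values: -1 → 1

Answer: 1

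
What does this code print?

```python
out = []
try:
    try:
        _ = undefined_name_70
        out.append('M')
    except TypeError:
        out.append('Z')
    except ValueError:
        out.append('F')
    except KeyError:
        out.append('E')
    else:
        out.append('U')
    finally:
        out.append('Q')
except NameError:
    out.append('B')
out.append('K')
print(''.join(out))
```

Execution trace: 'Q' (finally) → 'B' (outer except NameError) → 'K' (after the try/except). Output: QBK

Answer: QBK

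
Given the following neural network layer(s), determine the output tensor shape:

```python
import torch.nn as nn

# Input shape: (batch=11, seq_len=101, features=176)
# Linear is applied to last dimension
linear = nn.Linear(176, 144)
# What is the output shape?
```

Input: (11, 101, 176) -> Output: (11, 101, 144)

Answer: (11, 101, 144)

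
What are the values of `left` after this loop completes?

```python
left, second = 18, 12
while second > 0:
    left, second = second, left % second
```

GCD of 18 and 12
`left` takes the values: 18 → 12 → 6

Answer: 6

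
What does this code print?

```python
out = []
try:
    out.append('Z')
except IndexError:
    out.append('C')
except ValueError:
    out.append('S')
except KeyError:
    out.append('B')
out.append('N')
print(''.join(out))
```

Execution trace: 'Z' (try body, no exception) → 'N' (after the try/except). Output: ZN

Answer: ZN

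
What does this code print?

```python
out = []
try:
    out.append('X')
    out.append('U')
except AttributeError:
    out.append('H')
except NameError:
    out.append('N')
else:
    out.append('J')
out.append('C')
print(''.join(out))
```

Execution trace: 'X' (try body) → 'U' (try body, no exception) → 'J' (else) → 'C' (after the try/except). Output: XUJC

Answer: XUJC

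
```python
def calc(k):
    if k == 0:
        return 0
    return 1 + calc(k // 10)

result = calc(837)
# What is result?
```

Count of digits of 837: 3

Answer: 3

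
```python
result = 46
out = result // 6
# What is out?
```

Trace:
`result = 46` → result = 46
`out = result // 6` → out = 7
So out = 7

Answer: 7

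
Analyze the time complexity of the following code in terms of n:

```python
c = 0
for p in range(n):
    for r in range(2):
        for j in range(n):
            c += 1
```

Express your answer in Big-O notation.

Each loop level contributes: n × 1 × n. Multiplying the contributions gives O(n^2).

Answer: O(n^2)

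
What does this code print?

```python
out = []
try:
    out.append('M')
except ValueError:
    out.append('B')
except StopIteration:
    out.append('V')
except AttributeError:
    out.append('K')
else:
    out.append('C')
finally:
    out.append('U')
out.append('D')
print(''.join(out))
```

Execution trace: 'M' (try body, no exception) → 'C' (else) → 'U' (finally) → 'D' (after the try/except). Output: MCUD

Answer: MCUD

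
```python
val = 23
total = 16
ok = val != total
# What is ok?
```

Trace:
`val = 23` → val = 23
`total = 16` → total = 16
`ok = val != total` → ok = True
So ok = True

Answer: True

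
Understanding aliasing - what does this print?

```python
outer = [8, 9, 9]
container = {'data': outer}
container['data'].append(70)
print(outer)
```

Key concept: dict holds reference to list.
Step by step:
`outer = [8, 9, 9]` → outer = [8, 9, 9]
`container = {'data': outer}` → container = {'data': [8, 9, 9]}
`container['data'].append(70)` → outer = [8, 9, 9, 70]; container = {'data': [8, 9, 9, 70]}
`print(outer)` → prints [8, 9, 9, 70]

Answer: [8, 9, 9, 70]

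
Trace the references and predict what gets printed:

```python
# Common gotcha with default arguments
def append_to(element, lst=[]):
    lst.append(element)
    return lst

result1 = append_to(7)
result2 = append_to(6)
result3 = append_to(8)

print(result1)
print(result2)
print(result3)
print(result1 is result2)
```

Key concept: mutable default argument gotcha.
Step by step:
`result1 = append_to(7)` → result1 = [7]
`result2 = append_to(6)` → result1 = [7, 6] (same object as result2); result2 = [7, 6] (same object as result1)
`result3 = append_to(8)` → result1 = [7, 6, 8] (same object as result2, result3); result2 = [7, 6, 8] (same object as result1, result3); result3 = [7, 6, 8] (same object as result1, result2)
`print(result1)` → prints [7, 6, 8]
`print(result2)` → prints [7, 6, 8]
`print(result3)` → prints [7, 6, 8]
`print(result1 is result2)` → prints True

Answer:
[7, 6, 8]
[7, 6, 8]
[7, 6, 8]
True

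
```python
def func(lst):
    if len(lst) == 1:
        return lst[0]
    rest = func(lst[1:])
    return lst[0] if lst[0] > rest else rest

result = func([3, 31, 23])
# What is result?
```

Recursive max over [3, 31, 23] = 31

Answer: 31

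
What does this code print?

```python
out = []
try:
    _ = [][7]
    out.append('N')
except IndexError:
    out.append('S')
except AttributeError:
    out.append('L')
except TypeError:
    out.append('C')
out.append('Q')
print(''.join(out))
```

Execution trace: 'S' (except IndexError) → 'Q' (after the try/except). Output: SQ

Answer: SQ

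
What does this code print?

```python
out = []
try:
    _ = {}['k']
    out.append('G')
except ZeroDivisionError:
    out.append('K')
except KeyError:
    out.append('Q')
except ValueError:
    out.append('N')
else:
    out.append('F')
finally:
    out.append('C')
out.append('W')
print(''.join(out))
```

Execution trace: 'Q' (except KeyError) → 'C' (finally) → 'W' (after the try/except). Output: QCW

Answer: QCW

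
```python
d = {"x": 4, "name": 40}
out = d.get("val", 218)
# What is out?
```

Trace:
`d = {"x": 4, "name": 40}` → d = {'x': 4, 'name': 40}
`out = d.get("val", 218)` → out = 218
So out = 218

Answer: 218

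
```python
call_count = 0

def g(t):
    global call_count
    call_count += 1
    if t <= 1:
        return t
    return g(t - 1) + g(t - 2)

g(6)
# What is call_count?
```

Calls(t) = 1 + Calls(t-1) + Calls(t-2); Calls(0)=Calls(1)=1. For t=6 this gives 25.

Answer: 25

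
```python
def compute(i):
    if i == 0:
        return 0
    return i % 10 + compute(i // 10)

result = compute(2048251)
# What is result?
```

Sum of digits of 2048251: 1 + 5 + 2 + 8 + 4 + 0 + 2 = 22

Answer: 22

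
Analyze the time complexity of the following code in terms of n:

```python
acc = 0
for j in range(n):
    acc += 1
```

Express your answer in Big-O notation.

Each loop level contributes: n. Multiplying the contributions gives O(n).

Answer: O(n)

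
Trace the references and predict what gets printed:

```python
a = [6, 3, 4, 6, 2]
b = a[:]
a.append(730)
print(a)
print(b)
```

Key concept: slice [:] creates copy.
Step by step:
`a = [6, 3, 4, 6, 2]` → a = [6, 3, 4, 6, 2]
`b = a[:]` → b = [6, 3, 4, 6, 2]
`a.append(730)` → a = [6, 3, 4, 6, 2, 730]
`print(a)` → prints [6, 3, 4, 6, 2, 730]
`print(b)` → prints [6, 3, 4, 6, 2]

Answer:
[6, 3, 4, 6, 2, 730]
[6, 3, 4, 6, 2]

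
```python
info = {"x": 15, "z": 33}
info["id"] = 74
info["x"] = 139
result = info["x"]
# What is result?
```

Trace:
`info = {"x": 15, "z": 33}` → info = {'x': 15, 'z': 33}
`info["id"] = 74` → info = {'x': 15, 'z': 33, 'id': 74}
`info["x"] = 139` → info = {'x': 139, 'z': 33, 'id': 74}
`result = info["x"]` → result = 139
So result = 139

Answer: 139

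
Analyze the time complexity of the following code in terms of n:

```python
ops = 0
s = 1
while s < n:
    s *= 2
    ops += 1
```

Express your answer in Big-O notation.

Each loop level contributes: log n. Multiplying the contributions gives O(log n).

Answer: O(log n)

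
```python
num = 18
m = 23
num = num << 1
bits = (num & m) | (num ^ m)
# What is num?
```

Trace:
`num = 18` → num = 18
`m = 23` → m = 23
`num = num << 1` → num = 36
`bits = (num & m) | (num ^ m)` → bits = 55
So num = 36

Answer: 36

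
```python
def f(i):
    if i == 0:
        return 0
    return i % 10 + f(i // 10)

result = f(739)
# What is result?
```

Sum of digits of 739: 9 + 3 + 7 = 19

Answer: 19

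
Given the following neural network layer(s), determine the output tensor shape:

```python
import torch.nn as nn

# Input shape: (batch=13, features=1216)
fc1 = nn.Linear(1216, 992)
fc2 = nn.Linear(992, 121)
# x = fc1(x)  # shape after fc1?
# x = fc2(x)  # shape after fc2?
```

Input: (13, 1216) -> after fc1: (13, 992) -> Output: (13, 121)

Answer: (13, 121)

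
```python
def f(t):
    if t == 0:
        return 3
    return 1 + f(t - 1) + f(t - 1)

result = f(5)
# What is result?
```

f(t) = 1 + 2·f(t-1), f(0)=3. Closed form: (3+1)·2^5 - 1 = 127.

Answer: 127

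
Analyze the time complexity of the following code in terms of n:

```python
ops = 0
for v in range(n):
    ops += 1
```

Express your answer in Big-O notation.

Each loop level contributes: n. Multiplying the contributions gives O(n).

Answer: O(n)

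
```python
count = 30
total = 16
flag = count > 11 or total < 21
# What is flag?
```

Trace:
`count = 30` → count = 30
`total = 16` → total = 16
`flag = count > 11 or total < 21` → flag = True
So flag = True

Answer: True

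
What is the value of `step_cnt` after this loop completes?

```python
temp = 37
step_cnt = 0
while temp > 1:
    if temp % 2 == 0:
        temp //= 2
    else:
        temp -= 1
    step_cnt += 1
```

Steps to reduce 37 to 1
`step_cnt` takes the values: 0 → 1 → 2 → 3 → 4 → 5 → 6 → 7

Answer: 7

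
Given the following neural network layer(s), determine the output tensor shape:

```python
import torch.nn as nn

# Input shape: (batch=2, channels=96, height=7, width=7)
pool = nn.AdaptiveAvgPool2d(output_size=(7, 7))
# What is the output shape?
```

Input: (2, 96, 7, 7) -> Output: (2, 96, 7, 7)

Answer: (2, 96, 7, 7)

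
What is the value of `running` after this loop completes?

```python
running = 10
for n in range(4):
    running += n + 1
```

Start at 10, add 1 to 4 = 20
`running` takes the values: 10 → 11 → 13 → 16 → 20

Answer: 20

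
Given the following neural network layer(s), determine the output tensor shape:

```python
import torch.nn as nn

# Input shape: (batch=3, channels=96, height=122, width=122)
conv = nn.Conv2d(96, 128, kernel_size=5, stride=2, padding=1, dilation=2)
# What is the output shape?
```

Input: (3, 96, 122, 122) -> Output: (3, 128, 58, 58)

Answer: (3, 128, 58, 58)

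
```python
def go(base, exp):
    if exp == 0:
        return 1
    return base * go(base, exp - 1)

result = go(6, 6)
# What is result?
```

go(6, 6) = 6 * 6 * 6 * 6 * 6 * 6 = 46656

Answer: 46656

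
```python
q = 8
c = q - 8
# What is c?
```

Trace:
`q = 8` → q = 8
`c = q - 8` → c = 0
So c = 0

Answer: 0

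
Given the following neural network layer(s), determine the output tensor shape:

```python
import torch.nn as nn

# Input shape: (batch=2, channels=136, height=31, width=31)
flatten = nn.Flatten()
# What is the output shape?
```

Input: (2, 136, 31, 31) -> Output: (2, 130696)

Answer: (2, 130696)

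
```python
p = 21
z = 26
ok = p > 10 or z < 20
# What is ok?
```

Trace:
`p = 21` → p = 21
`z = 26` → z = 26
`ok = p > 10 or z < 20` → ok = True
So ok = True

Answer: True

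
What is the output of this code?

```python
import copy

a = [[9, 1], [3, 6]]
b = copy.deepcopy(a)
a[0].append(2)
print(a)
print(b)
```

Key concept: deep copy is fully independent.
Step by step:
`a = [[9, 1], [3, 6]]` → a = [[9, 1], [3, 6]]
`b = copy.deepcopy(a)` → b = [[9, 1], [3, 6]]
`a[0].append(2)` → a = [[9, 1, 2], [3, 6]]
`print(a)` → prints [[9, 1, 2], [3, 6]]
`print(b)` → prints [[9, 1], [3, 6]]

Answer:
[[9, 1, 2], [3, 6]]
[[9, 1], [3, 6]]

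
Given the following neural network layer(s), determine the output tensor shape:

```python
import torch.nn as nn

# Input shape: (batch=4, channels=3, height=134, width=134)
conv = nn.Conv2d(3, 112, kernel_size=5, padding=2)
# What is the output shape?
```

Input: (4, 3, 134, 134) -> Output: (4, 112, 134, 134)

Answer: (4, 112, 134, 134)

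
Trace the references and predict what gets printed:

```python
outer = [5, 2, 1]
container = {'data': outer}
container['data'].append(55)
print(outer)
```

Key concept: dict holds reference to list.
Step by step:
`outer = [5, 2, 1]` → outer = [5, 2, 1]
`container = {'data': outer}` → container = {'data': [5, 2, 1]}
`container['data'].append(55)` → outer = [5, 2, 1, 55]; container = {'data': [5, 2, 1, 55]}
`print(outer)` → prints [5, 2, 1, 55]

Answer: [5, 2, 1, 55]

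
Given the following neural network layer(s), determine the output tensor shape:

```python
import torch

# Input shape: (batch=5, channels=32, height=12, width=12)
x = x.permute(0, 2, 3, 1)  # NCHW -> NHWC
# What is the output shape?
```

Input: (5, 32, 12, 12) -> Output: (5, 12, 12, 32)

Answer: (5, 12, 12, 32)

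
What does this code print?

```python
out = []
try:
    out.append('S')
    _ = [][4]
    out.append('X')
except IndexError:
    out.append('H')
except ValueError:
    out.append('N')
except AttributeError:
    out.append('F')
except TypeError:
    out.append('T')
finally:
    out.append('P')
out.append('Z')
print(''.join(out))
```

Execution trace: 'S' (try body) → 'H' (except IndexError) → 'P' (finally) → 'Z' (after the try/except). Output: SHPZ

Answer: SHPZ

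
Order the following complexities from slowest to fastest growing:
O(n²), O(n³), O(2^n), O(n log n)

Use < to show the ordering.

Ordered by growth rate: O(n log n) < O(n²) < O(n³) < O(2^n)

Answer: O(n log n) < O(n²) < O(n³) < O(2^n)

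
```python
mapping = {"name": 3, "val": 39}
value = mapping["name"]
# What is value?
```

Trace:
`mapping = {"name": 3, "val": 39}` → mapping = {'name': 3, 'val': 39}
`value = mapping["name"]` → value = 3
So value = 3

Answer: 3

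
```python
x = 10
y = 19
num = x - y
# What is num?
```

Trace:
`x = 10` → x = 10
`y = 19` → y = 19
`num = x - y` → num = -9
So num = -9

Answer: -9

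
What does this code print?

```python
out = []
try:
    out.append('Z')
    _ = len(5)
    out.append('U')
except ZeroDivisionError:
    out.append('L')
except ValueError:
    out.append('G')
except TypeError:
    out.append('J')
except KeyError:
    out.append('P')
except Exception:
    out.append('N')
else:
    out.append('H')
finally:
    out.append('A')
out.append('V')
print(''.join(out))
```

Execution trace: 'Z' (try body) → 'J' (except TypeError) → 'A' (finally) → 'V' (after the try/except). Output: ZJAV

Answer: ZJAV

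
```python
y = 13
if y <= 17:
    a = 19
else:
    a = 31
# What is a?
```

Trace:
`y = 13` → y = 13
`if y <= 17: ...` → y <= 17 is True → a = 19
So a = 19

Answer: 19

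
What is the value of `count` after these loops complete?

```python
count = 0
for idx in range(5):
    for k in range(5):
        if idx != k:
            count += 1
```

5² - 5 (exclude diagonal)
`count` takes the values: 0 → 1 → 2 → 3 → 4 → 5 → 6 → 7 → 8 → 9 → 10 → 11 → 12 → 13 → 14 → 15 → 16 → 17 → 18 → 19 → 20

Answer: 20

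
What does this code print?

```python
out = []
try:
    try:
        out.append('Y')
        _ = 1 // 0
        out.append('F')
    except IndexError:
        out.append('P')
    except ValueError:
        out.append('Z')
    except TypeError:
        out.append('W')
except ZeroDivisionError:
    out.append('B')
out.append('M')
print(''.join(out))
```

Execution trace: 'Y' (try body) → 'B' (outer except ZeroDivisionError) → 'M' (after the try/except). Output: YBM

Answer: YBM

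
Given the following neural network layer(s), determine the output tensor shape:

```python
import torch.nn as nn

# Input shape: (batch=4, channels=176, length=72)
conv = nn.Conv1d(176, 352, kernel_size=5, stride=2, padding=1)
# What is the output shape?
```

Input: (4, 176, 72) -> Output: (4, 352, 35)

Answer: (4, 352, 35)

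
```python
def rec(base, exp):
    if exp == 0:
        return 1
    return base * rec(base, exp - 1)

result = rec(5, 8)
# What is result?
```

rec(5, 8) = 5 * 5 * 5 * 5 * 5 * 5 * 5 * 5 = 390625

Answer: 390625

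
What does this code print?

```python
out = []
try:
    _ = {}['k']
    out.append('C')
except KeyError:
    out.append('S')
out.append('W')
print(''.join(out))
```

Execution trace: 'S' (except KeyError) → 'W' (after the try/except). Output: SW

Answer: SW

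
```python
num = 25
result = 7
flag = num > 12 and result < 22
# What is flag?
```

Trace:
`num = 25` → num = 25
`result = 7` → result = 7
`flag = num > 12 and result < 22` → flag = True
So flag = True

Answer: True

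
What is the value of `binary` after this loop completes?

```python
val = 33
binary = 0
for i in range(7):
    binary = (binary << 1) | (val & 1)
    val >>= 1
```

Reverse lowest 7 bits of 33
`binary` takes the values: 0 → 1 → 2 → 4 → 8 → 16 → 33 → 66

Answer: 66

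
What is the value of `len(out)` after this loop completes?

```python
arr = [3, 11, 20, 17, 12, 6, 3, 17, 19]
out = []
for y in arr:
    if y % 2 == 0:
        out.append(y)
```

Count even numbers in [3, 11, 20, 17, 12, 6, 3, 17, 19]
`out` takes the values: [] → [20] → [20, 12] → [20, 12, 6]
So `len(out)` = 3

Answer: 3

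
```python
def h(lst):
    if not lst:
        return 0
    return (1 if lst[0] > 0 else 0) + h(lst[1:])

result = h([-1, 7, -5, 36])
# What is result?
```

Count of positive elements in [-1, 7, -5, 36] = 2

Answer: 2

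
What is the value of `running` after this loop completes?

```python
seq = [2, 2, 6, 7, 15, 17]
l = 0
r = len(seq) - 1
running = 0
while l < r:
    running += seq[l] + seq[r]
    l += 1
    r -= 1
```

Sum of pairs from ends
`running` takes the values: 0 → 19 → 36 → 49

Answer: 49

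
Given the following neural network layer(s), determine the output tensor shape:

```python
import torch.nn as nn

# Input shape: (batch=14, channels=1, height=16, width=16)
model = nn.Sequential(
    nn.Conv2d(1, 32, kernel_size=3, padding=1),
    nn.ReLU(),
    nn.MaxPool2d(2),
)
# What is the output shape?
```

Input: (14, 1, 16, 16) -> after Conv2d: (14, 32, 16, 16) -> after ReLU: (14, 32, 16, 16) -> Output: (14, 32, 8, 8)

Answer: (14, 32, 8, 8)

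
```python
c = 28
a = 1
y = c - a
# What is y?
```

Trace:
`c = 28` → c = 28
`a = 1` → a = 1
`y = c - a` → y = 27
So y = 27

Answer: 27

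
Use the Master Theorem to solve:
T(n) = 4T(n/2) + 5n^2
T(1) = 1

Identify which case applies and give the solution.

a=4, b=2, f(n)=5n^2. log_2(4) = 2. Since c=2 = 2, Case 2 applies: T(n) = Θ(n^log_b(a) · log n) = O(n^2 log n).

Answer: O(n^2 log n) - Case 2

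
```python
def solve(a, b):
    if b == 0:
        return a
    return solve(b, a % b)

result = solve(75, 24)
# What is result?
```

solve(75, 24) -> solve(24, 3) -> solve(3, 0) -> 3

Answer: 3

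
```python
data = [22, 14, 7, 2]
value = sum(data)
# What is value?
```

Trace:
`data = [22, 14, 7, 2]` → data = [22, 14, 7, 2]
`value = sum(data)` → value = 45
So value = 45

Answer: 45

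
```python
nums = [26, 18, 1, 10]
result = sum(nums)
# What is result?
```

Trace:
`nums = [26, 18, 1, 10]` → nums = [26, 18, 1, 10]
`result = sum(nums)` → result = 55
So result = 55

Answer: 55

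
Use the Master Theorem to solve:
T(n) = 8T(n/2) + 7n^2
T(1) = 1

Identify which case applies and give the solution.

a=8, b=2, f(n)=7n^2. log_2(8) = 3. Since c=2 < 3, Case 1 applies: T(n) = Θ(n^log_b(a)) = O(n^3).

Answer: O(n^3) - Case 1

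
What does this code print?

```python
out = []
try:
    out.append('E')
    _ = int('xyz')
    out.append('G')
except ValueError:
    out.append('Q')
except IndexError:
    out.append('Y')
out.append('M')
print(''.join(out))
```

Execution trace: 'E' (try body) → 'Q' (except ValueError) → 'M' (after the try/except). Output: EQM

Answer: EQM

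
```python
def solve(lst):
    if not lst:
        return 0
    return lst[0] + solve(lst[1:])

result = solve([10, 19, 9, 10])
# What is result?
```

10 + 19 + 9 + 10 + 0 = 48

Answer: 48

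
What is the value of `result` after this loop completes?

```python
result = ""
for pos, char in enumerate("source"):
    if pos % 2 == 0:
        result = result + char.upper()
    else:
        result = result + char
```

Uppercase even positions in 'source'
`result` takes the values: "" → "S" → "So" → "SoU" → "SoUr" → "SoUrC" → "SoUrCe"

Answer: "SoUrCe"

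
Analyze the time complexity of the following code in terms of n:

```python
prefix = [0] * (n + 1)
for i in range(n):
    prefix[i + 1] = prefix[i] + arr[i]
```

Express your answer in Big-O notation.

This is Prefix sum computation. Time complexity: O(n).

Answer: O(n)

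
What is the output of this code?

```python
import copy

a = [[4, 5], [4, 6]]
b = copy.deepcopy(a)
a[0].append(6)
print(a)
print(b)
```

Key concept: deep copy is fully independent.
Step by step:
`a = [[4, 5], [4, 6]]` → a = [[4, 5], [4, 6]]
`b = copy.deepcopy(a)` → b = [[4, 5], [4, 6]]
`a[0].append(6)` → a = [[4, 5, 6], [4, 6]]
`print(a)` → prints [[4, 5, 6], [4, 6]]
`print(b)` → prints [[4, 5], [4, 6]]

Answer:
[[4, 5, 6], [4, 6]]
[[4, 5], [4, 6]]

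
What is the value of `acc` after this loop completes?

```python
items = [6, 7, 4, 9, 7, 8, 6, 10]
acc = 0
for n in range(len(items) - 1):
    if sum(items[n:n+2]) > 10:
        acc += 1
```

Count windows with sum > 10
`acc` takes the values: 0 → 1 → 2 → 3 → 4 → 5 → 6 → 7

Answer: 7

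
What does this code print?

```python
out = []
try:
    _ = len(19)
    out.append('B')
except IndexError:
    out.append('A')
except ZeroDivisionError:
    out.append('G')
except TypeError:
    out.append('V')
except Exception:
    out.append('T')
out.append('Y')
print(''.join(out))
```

Execution trace: 'V' (except TypeError) → 'Y' (after the try/except). Output: VY

Answer: VY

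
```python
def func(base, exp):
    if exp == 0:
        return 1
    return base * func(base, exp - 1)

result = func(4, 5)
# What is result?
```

func(4, 5) = 4 * 4 * 4 * 4 * 4 = 1024

Answer: 1024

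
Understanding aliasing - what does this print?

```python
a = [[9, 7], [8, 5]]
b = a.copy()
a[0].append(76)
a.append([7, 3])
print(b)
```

Key concept: shallow copy with nested lists.
Step by step:
`a = [[9, 7], [8, 5]]` → a = [[9, 7], [8, 5]]
`b = a.copy()` → b = [[9, 7], [8, 5]]
`a[0].append(76)` → a = [[9, 7, 76], [8, 5]]; b = [[9, 7, 76], [8, 5]]
`a.append([7, 3])` → a = [[9, 7, 76], [8, 5], [7, 3]]
`print(b)` → prints [[9, 7, 76], [8, 5]]

Answer: [[9, 7, 76], [8, 5]]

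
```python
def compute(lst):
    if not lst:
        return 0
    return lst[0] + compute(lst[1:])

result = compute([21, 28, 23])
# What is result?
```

21 + 28 + 23 + 0 = 72

Answer: 72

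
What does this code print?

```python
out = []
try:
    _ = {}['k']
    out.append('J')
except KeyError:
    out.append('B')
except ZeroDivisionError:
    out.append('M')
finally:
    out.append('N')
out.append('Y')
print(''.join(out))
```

Execution trace: 'B' (except KeyError) → 'N' (finally) → 'Y' (after the try/except). Output: BNY

Answer: BNY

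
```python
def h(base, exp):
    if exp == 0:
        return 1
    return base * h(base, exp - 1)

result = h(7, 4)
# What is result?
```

h(7, 4) = 7 * 7 * 7 * 7 = 2401

Answer: 2401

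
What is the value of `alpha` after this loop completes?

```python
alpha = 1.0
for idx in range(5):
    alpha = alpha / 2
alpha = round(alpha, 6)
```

Halving LR 5 times: 1 / 2^5
`alpha` takes the values: 1.0 → 0.5 → 0.25 → 0.125 → 0.0625 → 0.03125

Answer: 0.03125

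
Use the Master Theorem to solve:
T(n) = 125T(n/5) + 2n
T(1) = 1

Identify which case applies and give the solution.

a=125, b=5, f(n)=2n. log_5(125) = 3. Since c=1 < 3, Case 1 applies: T(n) = Θ(n^log_b(a)) = O(n^3).

Answer: O(n^3) - Case 1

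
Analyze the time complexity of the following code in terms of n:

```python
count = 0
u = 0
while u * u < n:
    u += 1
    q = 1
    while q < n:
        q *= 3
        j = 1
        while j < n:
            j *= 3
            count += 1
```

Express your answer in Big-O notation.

Each loop level contributes: √n × log n × log n. Multiplying the contributions gives O(√n log² n).

Answer: O(√n log² n)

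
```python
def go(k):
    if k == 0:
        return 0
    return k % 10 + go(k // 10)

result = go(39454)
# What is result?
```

Sum of digits of 39454: 4 + 5 + 4 + 9 + 3 = 25

Answer: 25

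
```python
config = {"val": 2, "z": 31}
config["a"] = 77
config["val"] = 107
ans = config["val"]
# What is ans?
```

Trace:
`config = {"val": 2, "z": 31}` → config = {'val': 2, 'z': 31}
`config["a"] = 77` → config = {'val': 2, 'z': 31, 'a': 77}
`config["val"] = 107` → config = {'val': 107, 'z': 31, 'a': 77}
`ans = config["val"]` → ans = 107
So ans = 107

Answer: 107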